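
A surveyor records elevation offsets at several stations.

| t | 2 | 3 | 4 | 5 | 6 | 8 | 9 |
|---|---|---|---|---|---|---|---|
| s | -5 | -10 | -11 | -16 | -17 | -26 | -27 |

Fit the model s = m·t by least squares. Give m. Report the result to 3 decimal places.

Forming XᵀX = [[235]] and Xᵀs = [-717]ᵀ gives XᵀX·[m]ᵀ = Xᵀs.
Hence m = -717 / 235 ≈ -3.05106.

m = -3.051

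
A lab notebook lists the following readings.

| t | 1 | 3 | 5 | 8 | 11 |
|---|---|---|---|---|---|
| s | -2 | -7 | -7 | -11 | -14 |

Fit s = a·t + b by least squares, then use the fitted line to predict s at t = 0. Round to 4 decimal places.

Normal-equation sums: Σt·t = 220, Σt = 28, Σ1 = 5.
And Σt·s = -300, Σs = -41.
XᵀX·[a, b]ᵀ = Xᵀs becomes [[220, 28]; [28, 5]]·[a, b]ᵀ = [-300, -41]ᵀ.
Eliminating b: 5·(row 1) − 28·(row 2) gives 316·a = 5·(-300) − 28·(-41) = -352, so a = -88/79.
Then b = ((-41) − 28·(-88/79))/5 = -155/79.
At t = 0: ŝ = (-88/79)·(0) + (-155/79)·(1) = -155/79.

ŝ = -1.9620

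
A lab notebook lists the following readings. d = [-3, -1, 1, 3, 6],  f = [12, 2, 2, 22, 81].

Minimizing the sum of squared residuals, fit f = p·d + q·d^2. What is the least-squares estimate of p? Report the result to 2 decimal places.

The normal equations are: 56·p + 216·q = 516;  216·p + 1460·q = 3226.
(Σd·d = 56, Σd·d^2 = 216, Σd^2·d^2 = 1460, Σd·f = 516, Σd^2·f = 3226.)
Eliminating q: 1460·(row 1) − 216·(row 2) gives 35104·p = 1460·516 − 216·3226 = 56544, so p = 1767/1097.
Then q = (3226 − 216·(1767/1097))/1460 = 4325/2194.

p = 1.61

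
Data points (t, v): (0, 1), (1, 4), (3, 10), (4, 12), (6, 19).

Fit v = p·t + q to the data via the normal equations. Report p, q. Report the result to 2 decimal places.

Sums needed: Σt·t = 62, Σt = 14, Σ1 = 5.
Right-hand side: Σt·v = 196, Σv = 46.
XᵀX·[p, q]ᵀ = Xᵀv becomes [[62, 14]; [14, 5]]·[p, q]ᵀ = [196, 46]ᵀ.
Δ = 62·5 − 14² = 114.
p = (196·5 − 14·46)/114 = 56/19; q = (62·46 − 14·196)/114 = 18/19.

p = 2.95, q = 0.95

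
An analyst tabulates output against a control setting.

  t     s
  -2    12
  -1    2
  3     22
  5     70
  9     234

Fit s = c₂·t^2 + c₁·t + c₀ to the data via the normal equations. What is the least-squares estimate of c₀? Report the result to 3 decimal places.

c₀ = -1.811

With design matrix M, MᵀM = [[7284, 872, 120]; [872, 120, 14]; [120, 14, 5]] and Mᵀs = [20952, 2496, 340]ᵀ.
Row-reducing yields c₂ = 64378/21421, c₁ = -17730/21421, c₀ = -38800/21421.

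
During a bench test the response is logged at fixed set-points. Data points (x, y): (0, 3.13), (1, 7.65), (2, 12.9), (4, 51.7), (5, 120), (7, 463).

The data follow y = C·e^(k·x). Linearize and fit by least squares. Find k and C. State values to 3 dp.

Linearized form: ln y = k·x + ln C. From the 6 transformed points,
Σx = 19.0000, Σ(x)² = 95.0000, Σln y = 20.6036, Σx·ln y = 89.8325.
Equations: 95.0000·k + 19.0000·ln C = 89.8325;  19.0000·k + 6·ln C = 20.6036.
Slope k = (n·Σx·ln y − Σx·Σln y)/(n·Σ(x)² − (Σx)²) = (6·89.8325 − 19.0000·20.6036)/209.0000 = 0.70587; ln C = (Σln y − k·Σx)/n = 1.19870, so C = exp(1.19870) = 3.31580.

k = 0.706, C = 3.316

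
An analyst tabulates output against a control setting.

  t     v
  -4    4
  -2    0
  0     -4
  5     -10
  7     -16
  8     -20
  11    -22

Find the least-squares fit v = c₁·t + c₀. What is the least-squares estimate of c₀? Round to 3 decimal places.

MᵀM·[c₁, c₀]ᵀ = Mᵀv reads: 279·c₁ + 25·c₀ = -580;  25·c₁ + 7·c₀ = -68.
Determinant 279·7 − 25² = 1328.
c₁ = ((-580)·7 − 25·(-68))/1328 = -295/166; c₀ = (279·(-68) − 25·(-580))/1328 = -559/166.

c₀ = -3.367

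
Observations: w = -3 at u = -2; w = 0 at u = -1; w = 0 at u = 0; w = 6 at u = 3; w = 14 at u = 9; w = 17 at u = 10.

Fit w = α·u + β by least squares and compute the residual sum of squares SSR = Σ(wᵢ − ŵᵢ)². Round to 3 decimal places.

Setting ∂/∂α … = 0 gives: 195·α + 19·β = 320;  19·α + 6·β = 34.
Determinant 195·6 − 19² = 809.
α = (320·6 − 19·34)/809 = 1274/809; β = (195·34 − 19·320)/809 = 550/809.
Residuals: -429/809, 724/809, -550/809, 482/809, -690/809, 463/809; SSR = 2390/809.

SSR = 2.954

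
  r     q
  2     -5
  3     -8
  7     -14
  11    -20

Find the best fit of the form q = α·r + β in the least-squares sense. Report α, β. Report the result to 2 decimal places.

α = -1.61, β = -2.49

Forming XᵀX = [[183, 23]; [23, 4]] and Xᵀq = [-352, -47]ᵀ gives XᵀX·[α, β]ᵀ = Xᵀq.
Eliminating β: 4·(row 1) − 23·(row 2) gives 203·α = 4·(-352) − 23·(-47) = -327, so α = -327/203.
Then β = ((-47) − 23·(-327/203))/4 = -505/203.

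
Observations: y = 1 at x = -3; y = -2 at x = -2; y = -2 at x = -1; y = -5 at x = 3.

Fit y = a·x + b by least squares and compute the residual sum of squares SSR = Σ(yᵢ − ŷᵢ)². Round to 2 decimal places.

SSR = 2.39

With design matrix M, MᵀM = [[23, -3]; [-3, 4]] and Mᵀy = [-12, -8]ᵀ.
det = 23·4 − (-3)² = 83.
a = ((-12)·4 − (-3)·(-8))/83 = -72/83; b = (23·(-8) − (-3)·(-12))/83 = -220/83.
Residuals: 87/83, -90/83, -18/83, 21/83; SSR = 198/83.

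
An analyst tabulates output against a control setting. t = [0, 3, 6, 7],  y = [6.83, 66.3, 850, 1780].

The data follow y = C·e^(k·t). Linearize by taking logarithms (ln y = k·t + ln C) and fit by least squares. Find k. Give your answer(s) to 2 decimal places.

Taking logs, ln y = k·t + ln C, so regress ln y on t.
Σt = 16.0000, Σ(t)² = 94.0000, Σln y = 20.3451, Σt·ln y = 105.4446.
Equations: 94.0000·k + 16.0000·ln C = 105.4446;  16.0000·k + 4·ln C = 20.3451.
Solving (det = 120.0000): k = 0.80214, ln C = 1.87773.

k = 0.80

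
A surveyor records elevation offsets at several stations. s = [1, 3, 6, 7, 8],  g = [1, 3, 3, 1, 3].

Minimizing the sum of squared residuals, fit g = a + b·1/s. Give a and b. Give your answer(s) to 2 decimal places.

Compute the Gram sums: Σ1 = 5, Σ1/s = 99/56, Σ1/s·1/s = 33161/28224.
Moment sums: Σg = 11, Σ1/s·g = 169/56.
Normal equations: [[5, 99/56]; [99/56, 33161/28224]]·[a, b]ᵀ = [11, 169/56]ᵀ.
Determinant 5·(33161/28224) − (99/56)² = 19399/7056.
a = (11·(33161/28224) − (99/56)·(169/56))/(19399/7056) = 53548/19399; b = (5·(169/56) − (99/56)·11)/(19399/7056) = -30744/19399.

a = 2.76, b = -1.58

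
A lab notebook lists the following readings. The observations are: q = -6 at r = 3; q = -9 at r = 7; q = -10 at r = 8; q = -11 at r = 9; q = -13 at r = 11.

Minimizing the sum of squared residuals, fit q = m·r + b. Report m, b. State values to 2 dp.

m = -0.87, b = -3.19

Setting ∂/∂m … = 0 gives: 324·m + 38·b = -403;  38·m + 5·b = -49.
(Σr·r = 324, Σr = 38, Σ1 = 5, Σr·q = -403, Σq = -49.)
Determinant 324·5 − 38² = 176.
m = ((-403)·5 − 38·(-49))/176 = -153/176; b = (324·(-49) − 38·(-403))/176 = -281/88.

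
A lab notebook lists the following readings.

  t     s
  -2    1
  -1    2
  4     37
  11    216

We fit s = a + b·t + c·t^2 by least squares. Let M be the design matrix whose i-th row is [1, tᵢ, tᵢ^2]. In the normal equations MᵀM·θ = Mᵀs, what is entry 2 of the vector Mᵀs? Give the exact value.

Entry 2 ↔ basis t, so (Mᵀs)_{2} = Σᵢ (t)·sᵢ = (-2)·(1) + (-1)·(2) + (4)·(37) + (11)·(216) = 2520.

2520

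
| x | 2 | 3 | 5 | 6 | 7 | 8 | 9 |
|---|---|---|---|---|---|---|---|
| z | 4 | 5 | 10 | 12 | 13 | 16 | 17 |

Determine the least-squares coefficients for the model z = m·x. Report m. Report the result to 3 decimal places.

m = 1.929

Normal-equation sums: Σx·x = 268.
For Mᵀz: Σx·z = 517.
MᵀM·[m]ᵀ = Mᵀz becomes [[268]]·[m]ᵀ = [517]ᵀ.
Hence m = 517 / 268 ≈ 1.9291.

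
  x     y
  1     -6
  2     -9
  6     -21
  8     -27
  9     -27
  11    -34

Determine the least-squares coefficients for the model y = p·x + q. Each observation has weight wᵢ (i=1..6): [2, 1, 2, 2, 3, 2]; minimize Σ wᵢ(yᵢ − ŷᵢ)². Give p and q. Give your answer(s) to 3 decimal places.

p = -2.742, q = -3.660

With design matrix A, AᵀWA = [[691, 81]; [81, 12]] and AᵀWy = [-2191, -266]ᵀ.
Δ = 691·12 − 81² = 1731.
p = ((-2191)·12 − 81·(-266))/1731 = -1582/577; q = (691·(-266) − 81·(-2191))/1731 = -6335/1731.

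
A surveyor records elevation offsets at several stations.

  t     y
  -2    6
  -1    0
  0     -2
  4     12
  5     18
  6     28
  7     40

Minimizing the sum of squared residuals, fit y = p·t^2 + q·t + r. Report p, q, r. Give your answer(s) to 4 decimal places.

The normal system XᵀX·[p, q, r]ᵀ = Xᵀy is [[4595, 739, 131]; [739, 131, 19]; [131, 19, 7]]·[p, q, r]ᵀ = [3634, 574, 102]ᵀ.
Solving the 3×3 system (Gaussian elimination) gives p = 10103/10164, q = -977/924, r = -983/847.

p = 0.9940, q = -1.0574, r = -1.1606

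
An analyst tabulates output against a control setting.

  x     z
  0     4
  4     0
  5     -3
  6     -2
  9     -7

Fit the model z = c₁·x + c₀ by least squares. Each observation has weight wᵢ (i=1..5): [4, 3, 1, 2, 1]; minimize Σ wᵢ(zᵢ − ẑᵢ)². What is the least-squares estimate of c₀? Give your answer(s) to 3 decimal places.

The normal equations are: 226·c₁ + 38·c₀ = -102;  38·c₁ + 11·c₀ = 2.
(Σwᵢ·x·x = 226, Σwᵢ·x = 38, Σwᵢ·1 = 11, Σwᵢ·x·z = -102, Σwᵢ·z = 2.)
Δ = 226·11 − 38² = 1042.
c₁ = ((-102)·11 − 38·2)/1042 = -599/521; c₀ = (226·2 − 38·(-102))/1042 = 2164/521.

c₀ = 4.154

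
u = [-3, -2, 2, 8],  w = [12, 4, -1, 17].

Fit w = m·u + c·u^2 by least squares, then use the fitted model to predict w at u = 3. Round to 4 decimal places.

From the data, Σu·u = 81, Σu·u^2 = 485, Σu^2·u^2 = 4209.
And Σu·w = 90, Σu^2·w = 1208.
Determinant 81·4209 − 485² = 105704.
m = (90·4209 − 485·1208)/105704 = -103535/52852; c = (81·1208 − 485·90)/105704 = 27099/52852.
At u = 3: ŵ = (-103535/52852)·(3) + (27099/52852)·(9) = -33357/26426.

ŵ = -1.2623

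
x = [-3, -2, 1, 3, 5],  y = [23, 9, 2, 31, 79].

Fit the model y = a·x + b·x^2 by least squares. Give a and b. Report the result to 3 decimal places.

The normal equations are: 48·a + 118·b = 403;  118·a + 804·b = 2499.
(Σx·x = 48, Σx·x^2 = 118, Σx^2·x^2 = 804, Σx·y = 403, Σx^2·y = 2499.)
Eliminating b: 804·(row 1) − 118·(row 2) gives 24668·a = 804·403 − 118·2499 = 29130, so a = 14565/12334.
Then b = (2499 − 118·(14565/12334))/804 = 36199/12334.

a = 1.181, b = 2.935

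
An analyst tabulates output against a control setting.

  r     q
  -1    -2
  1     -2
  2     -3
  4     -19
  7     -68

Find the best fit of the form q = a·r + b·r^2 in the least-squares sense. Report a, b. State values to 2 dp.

With design matrix X, XᵀX = [[71, 415]; [415, 2675]] and Xᵀq = [-558, -3652]ᵀ.
Eliminating b: 2675·(row 1) − 415·(row 2) gives 17700·a = 2675·(-558) − 415·(-3652) = 22930, so a = 2293/1770.
Then b = ((-3652) − 415·(2293/1770))/2675 = -13861/8850.

a = 1.30, b = -1.57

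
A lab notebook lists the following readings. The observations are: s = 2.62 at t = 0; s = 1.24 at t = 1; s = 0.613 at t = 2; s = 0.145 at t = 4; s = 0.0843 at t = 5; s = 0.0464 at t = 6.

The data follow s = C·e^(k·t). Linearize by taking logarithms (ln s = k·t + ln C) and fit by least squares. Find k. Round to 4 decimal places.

k = -0.6757

Linearized form: ln s = k·t + ln C. From the 6 transformed points,
Σt = 18.0000, Σ(t)² = 82.0000, Σln s = -6.7860, Σt·ln s = -39.2774.
Equations: 82.0000·k + 18.0000·ln C = -39.2774;  18.0000·k + 6·ln C = -6.7860.
Slope k = (n·Σt·ln s − Σt·Σln s)/(n·Σ(t)² − (Σt)²) = (6·-39.2774 − 18.0000·-6.7860)/168.0000 = -0.67570; ln C = (Σln s − k·Σt)/n = 0.89610.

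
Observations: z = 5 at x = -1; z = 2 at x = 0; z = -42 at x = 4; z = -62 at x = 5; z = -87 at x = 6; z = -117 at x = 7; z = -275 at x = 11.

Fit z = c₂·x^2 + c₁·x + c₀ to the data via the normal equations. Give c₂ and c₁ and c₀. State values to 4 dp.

c₂ = -2.0266, c₁ = -2.9711, c₀ = 3.0946

Forming MᵀM = [[19220, 2078, 248]; [2078, 248, 32]; [248, 32, 7]] and Mᵀz = [-44357, -4849, -576]ᵀ gives MᵀM·[c₂, c₁, c₀]ᵀ = Mᵀz.
Solving the 3×3 system (Gaussian elimination) gives c₂ = -1202843/593538, c₁ = -1763449/593538, c₀ = 306132/98923.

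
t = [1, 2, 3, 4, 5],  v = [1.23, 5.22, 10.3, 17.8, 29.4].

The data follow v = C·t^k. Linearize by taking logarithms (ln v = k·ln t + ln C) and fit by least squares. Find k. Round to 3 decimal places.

k = 1.939

Taking logs, ln v = k·ln t + ln C, so regress ln v on ln t.
XᵀX = [[6.1995, 4.7875]; [4.7875, 5]], rhs = [13.1405, 10.4518]ᵀ  (here Σln t = 4.7875, Σ(ln t)² = 6.1995, Σln v = 10.4518, Σln t·ln v = 13.1405).
Solving (det = 8.0774): k = 1.93925, ln C = 0.23354.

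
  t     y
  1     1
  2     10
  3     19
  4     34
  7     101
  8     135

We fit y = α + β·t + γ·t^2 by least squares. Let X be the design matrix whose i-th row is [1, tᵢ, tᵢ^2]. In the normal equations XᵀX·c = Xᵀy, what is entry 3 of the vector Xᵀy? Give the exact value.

Entry 3 ↔ basis t^2, so (Xᵀy)_{3} = Σᵢ (t^2)·yᵢ = (1)·(1) + (4)·(10) + (9)·(19) + (16)·(34) + (49)·(101) + (64)·(135) = 14345.

14345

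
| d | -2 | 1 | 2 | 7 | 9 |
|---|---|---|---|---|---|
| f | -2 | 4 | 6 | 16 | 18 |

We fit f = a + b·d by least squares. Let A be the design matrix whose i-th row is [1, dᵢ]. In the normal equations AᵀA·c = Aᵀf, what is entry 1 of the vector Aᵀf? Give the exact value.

Entry 1 ↔ basis 1, so (Aᵀf)_{1} = Σᵢ fᵢ = (1)·(-2) + (1)·(4) + (1)·(6) + (1)·(16) + (1)·(18) = 42.

42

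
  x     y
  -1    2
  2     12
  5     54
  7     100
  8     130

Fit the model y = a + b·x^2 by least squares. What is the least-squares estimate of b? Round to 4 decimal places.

Sums needed: Σ1 = 5, Σx^2 = 143, Σx^2·x^2 = 7139.
Moment sums: Σy = 298, Σx^2·y = 14620.
Eliminating b: 7139·(row 1) − 143·(row 2) gives 15246·a = 7139·298 − 143·14620 = 36762, so a = 557/231.
Then b = (14620 − 143·(557/231))/7139 = 5081/2541.

b = 1.9996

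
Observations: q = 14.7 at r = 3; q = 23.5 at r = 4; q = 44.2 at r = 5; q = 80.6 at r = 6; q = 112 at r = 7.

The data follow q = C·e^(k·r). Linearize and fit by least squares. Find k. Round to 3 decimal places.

k = 0.529

Taking logs, ln q = k·r + ln C, so regress ln q on r.
Σr = 25.0000, Σ(r)² = 135.0000, Σln q = 18.7416, Σr·ln q = 99.0017.
Normal system: [[135.0000, 25.0000]; [25.0000, 5]]·[k, ln C]ᵀ = [99.0017, 18.7416]ᵀ.
Slope k = (n·Σr·ln q − Σr·Σln q)/(n·Σ(r)² − (Σr)²) = (5·99.0017 − 25.0000·18.7416)/50.0000 = 0.52938; ln C = (Σln q − k·Σr)/n = 1.10141.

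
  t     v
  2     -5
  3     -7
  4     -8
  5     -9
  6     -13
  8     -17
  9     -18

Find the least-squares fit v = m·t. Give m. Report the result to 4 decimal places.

m = -2.0596

Compute the Gram sums: Σt·t = 235.
And Σt·v = -484.
Normal equations: [[235]]·[m]ᵀ = [-484]ᵀ.
m = (-484)/235 = -2.05957.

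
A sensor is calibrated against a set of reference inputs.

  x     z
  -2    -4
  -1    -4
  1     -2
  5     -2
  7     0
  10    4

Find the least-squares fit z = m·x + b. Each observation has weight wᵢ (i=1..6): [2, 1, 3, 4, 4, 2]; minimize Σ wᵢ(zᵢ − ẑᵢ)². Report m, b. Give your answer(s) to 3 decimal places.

m = 0.544, b = -3.369

The normal equations are: 508·m + 66·b = 54;  66·m + 16·b = -18.
(Σwᵢ·x·x = 508, Σwᵢ·x = 66, Σwᵢ·1 = 16, Σwᵢ·x·z = 54, Σwᵢ·z = -18.)
Δ = 508·16 − 66² = 3772.
m = (54·16 − 66·(-18))/3772 = 513/943; b = (508·(-18) − 66·54)/3772 = -3177/943.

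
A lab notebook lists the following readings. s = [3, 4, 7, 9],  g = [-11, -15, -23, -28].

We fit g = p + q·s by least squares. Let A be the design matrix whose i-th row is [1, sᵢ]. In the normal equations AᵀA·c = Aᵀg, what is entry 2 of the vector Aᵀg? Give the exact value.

-506

Entry 2 ↔ basis s, so (Aᵀg)_{2} = Σᵢ (s)·gᵢ = (3)·(-11) + (4)·(-15) + (7)·(-23) + (9)·(-28) = -506.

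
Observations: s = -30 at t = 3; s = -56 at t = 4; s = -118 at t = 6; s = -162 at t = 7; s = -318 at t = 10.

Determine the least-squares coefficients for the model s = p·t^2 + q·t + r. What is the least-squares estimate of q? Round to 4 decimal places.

q = -4.2333

The normal system MᵀM·[p, q, r]ᵀ = Mᵀs is [[14034, 1650, 210]; [1650, 210, 30]; [210, 30, 5]]·[p, q, r]ᵀ = [-45152, -5336, -684]ᵀ.
Solving the 3×3 system (Gaussian elimination) gives p = -17/6, q = -127/30, r = 38/5.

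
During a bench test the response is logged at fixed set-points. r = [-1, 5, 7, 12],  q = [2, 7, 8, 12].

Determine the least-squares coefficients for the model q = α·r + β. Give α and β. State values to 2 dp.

α = 0.76, β = 2.86

Compute the Gram sums: Σr·r = 219, Σr = 23, Σ1 = 4.
For Aᵀq: Σr·q = 233, Σq = 29.
Normal equations: [[219, 23]; [23, 4]]·[α, β]ᵀ = [233, 29]ᵀ.
Determinant 219·4 − 23² = 347.
α = (233·4 − 23·29)/347 = 265/347; β = (219·29 − 23·233)/347 = 992/347.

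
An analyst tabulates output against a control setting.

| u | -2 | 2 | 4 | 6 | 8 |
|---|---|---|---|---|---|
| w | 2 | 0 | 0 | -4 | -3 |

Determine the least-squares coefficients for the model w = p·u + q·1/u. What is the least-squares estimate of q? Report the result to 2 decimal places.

q = 0.14

The normal equations are: 124·p + 5·q = -52;  5·p + (349/576)·q = -49/24.
Δ = 124·(349/576) − 5² = 7219/144.
p = ((-52)·(349/576) − 5·(-49/24))/(7219/144) = -3067/7219; q = (124·(-49/24) − 5·(-52))/(7219/144) = 984/7219.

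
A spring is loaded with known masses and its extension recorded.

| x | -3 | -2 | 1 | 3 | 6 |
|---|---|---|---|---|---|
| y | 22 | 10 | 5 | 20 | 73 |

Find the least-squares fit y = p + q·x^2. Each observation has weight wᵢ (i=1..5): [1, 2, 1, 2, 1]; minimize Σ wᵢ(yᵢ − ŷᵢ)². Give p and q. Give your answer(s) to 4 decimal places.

Sums needed: Σwᵢ·1 = 7, Σwᵢ·x^2 = 72, Σwᵢ·x^2·x^2 = 1572.
Moment sums: Σwᵢ·y = 160, Σwᵢ·x^2·y = 3271.
Determinant 7·1572 − 72² = 5820.
p = (160·1572 − 72·3271)/5820 = 1334/485; q = (7·3271 − 72·160)/5820 = 11377/5820.

p = 2.7505, q = 1.9548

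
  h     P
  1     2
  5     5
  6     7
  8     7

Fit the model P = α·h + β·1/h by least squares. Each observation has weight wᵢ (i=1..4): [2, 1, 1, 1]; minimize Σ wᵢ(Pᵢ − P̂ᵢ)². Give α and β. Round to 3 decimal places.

Entries of XᵀWX: Σwᵢ·h·h = 127, Σwᵢ·h·1/h = 5, Σwᵢ·1/h·1/h = 30001/14400.
And Σwᵢ·h·P = 127, Σwᵢ·1/h·P = 169/24.
XᵀWX·[α, β]ᵀ = XᵀWP becomes [[127, 5]; [5, 30001/14400]]·[α, β]ᵀ = [127, 169/24]ᵀ.
Determinant 127·(30001/14400) − 5² = 3450127/14400.
α = (127·(30001/14400) − 5·(169/24))/(3450127/14400) = 3303127/3450127; β = (127·(169/24) − 5·127)/(3450127/14400) = 3733800/3450127.

α = 0.957, β = 1.082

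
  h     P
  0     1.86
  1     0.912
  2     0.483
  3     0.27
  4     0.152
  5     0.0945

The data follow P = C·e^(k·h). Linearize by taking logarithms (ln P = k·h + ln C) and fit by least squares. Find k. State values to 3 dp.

k = -0.596

Linearized form: ln P = k·h + ln C. From the 6 transformed points,
XᵀX = [[55.0000, 15.0000]; [15.0000, 6]], rhs = [-24.8069, -5.7516]ᵀ  (here Σh = 15.0000, Σ(h)² = 55.0000, Σln P = -5.7516, Σh·ln P = -24.8069).
Solving (det = 105.0000): k = -0.59587, ln C = 0.53107.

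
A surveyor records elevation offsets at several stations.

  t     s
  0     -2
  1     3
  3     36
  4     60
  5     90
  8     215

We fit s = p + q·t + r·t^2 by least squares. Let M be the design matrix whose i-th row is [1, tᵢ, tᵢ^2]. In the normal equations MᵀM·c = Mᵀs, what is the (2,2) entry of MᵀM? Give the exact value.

Row 2 ↔ basis t, column 2 ↔ basis t, so (MᵀM)_{2,2} = Σᵢ (t)·(t) = (0)·(0) + (1)·(1) + (3)·(3) + (4)·(4) + (5)·(5) + (8)·(8) = 115.

115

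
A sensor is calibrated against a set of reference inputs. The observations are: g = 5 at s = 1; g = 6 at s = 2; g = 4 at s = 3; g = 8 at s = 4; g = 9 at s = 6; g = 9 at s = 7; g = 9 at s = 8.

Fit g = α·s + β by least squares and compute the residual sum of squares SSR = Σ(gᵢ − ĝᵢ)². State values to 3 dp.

Setting ∂/∂α … = 0 gives: 179·α + 31·β = 250;  31·α + 7·β = 50.
Δ = 179·7 − 31² = 292.
α = (250·7 − 31·50)/292 = 50/73; β = (179·50 − 31·250)/292 = 300/73.
Residuals: 15/73, 38/73, -158/73, 84/73, 57/73, 7/73, -43/73; SSR = 532/73.

SSR = 7.288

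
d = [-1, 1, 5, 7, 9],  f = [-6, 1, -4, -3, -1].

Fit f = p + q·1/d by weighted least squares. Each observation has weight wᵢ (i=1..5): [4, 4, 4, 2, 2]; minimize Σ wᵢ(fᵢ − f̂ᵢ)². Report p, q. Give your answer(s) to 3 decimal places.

The normal equations are: 16·p + (412/315)·q = -44;  (412/315)·p + (816176/99225)·q = 7472/315.
(Σwᵢ·1 = 16, Σwᵢ·1/d = 412/315, Σwᵢ·1/d·1/d = 816176/99225, Σwᵢ·f = -44, Σwᵢ·1/d·f = 7472/315.)
Δ = 16·(816176/99225) − (412/315)² = 1841296/14175.
p = ((-44)·(816176/99225) − (412/315)·(7472/315))/(1841296/14175) = -2436888/805567; q = (16·(7472/315) − (412/315)·(-44))/(1841296/14175) = 387225/115081.

p = -3.025, q = 3.365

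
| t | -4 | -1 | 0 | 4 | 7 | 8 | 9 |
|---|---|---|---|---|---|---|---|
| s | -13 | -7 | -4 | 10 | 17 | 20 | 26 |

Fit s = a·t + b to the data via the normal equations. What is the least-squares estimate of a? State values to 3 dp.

a = 2.978

With design matrix X, XᵀX = [[227, 23]; [23, 7]] and Xᵀs = [612, 49]ᵀ.
det = 227·7 − 23² = 1060.
a = (612·7 − 23·49)/1060 = 3157/1060; b = (227·49 − 23·612)/1060 = -2953/1060.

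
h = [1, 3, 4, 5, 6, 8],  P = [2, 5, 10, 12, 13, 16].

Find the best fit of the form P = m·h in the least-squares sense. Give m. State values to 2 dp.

The normal system XᵀX·[m]ᵀ = XᵀP is [[151]]·[m]ᵀ = [323]ᵀ.
Hence m = 323 / 151 ≈ 2.13907.

m = 2.14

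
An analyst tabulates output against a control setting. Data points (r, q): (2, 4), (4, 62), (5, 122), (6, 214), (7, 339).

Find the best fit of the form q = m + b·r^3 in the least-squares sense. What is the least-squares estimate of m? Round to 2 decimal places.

Setting ∂/∂m … = 0 gives: 5·m + 756·b = 741;  756·m + 184090·b = 181751.
Δ = 5·184090 − 756² = 348914.
m = (741·184090 − 756·181751)/348914 = -496533/174457; b = (5·181751 − 756·741)/348914 = 348559/348914.

m = -2.85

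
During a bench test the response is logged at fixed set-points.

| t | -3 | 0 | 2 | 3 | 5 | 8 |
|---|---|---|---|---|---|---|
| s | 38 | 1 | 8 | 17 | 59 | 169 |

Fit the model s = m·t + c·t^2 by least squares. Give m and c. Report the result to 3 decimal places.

m = -3.359, c = 3.059

Forming AᵀA = [[111, 645]; [645, 4899]] and Aᵀs = [1600, 12818]ᵀ gives AᵀA·[m, c]ᵀ = Aᵀs.
Eliminating c: 4899·(row 1) − 645·(row 2) gives 127764·m = 4899·1600 − 645·12818 = -429210, so m = -23845/7098.
Then c = (12818 − 645·(-23845/7098))/4899 = 7237/2366.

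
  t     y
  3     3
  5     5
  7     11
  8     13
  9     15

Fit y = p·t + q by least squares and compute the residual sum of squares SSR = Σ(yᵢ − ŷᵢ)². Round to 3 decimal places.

SSR = 2.862

The normal equations are: 228·p + 32·q = 350;  32·p + 5·q = 47.
Determinant 228·5 − 32² = 116.
p = (350·5 − 32·47)/116 = 123/58; q = (228·47 − 32·350)/116 = -121/29.
Residuals: 47/58, -83/58, 19/58, 6/29, 5/58; SSR = 83/29.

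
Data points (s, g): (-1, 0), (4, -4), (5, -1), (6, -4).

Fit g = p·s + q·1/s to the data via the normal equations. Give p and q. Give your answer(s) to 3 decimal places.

p = -0.601, q = 0.477

With design matrix A, AᵀA = [[78, 4]; [4, 4069/3600]] and Aᵀg = [-45, -28/15]ᵀ.
Eliminating q: (4069/3600)·(row 1) − 4·(row 2) gives (43297/600)·p = (4069/3600)·(-45) − 4·(-28/15) = -2083/48, so p = -52075/86594.
Then q = ((-28/15) − 4·(-52075/86594))/(4069/3600) = 20640/43297.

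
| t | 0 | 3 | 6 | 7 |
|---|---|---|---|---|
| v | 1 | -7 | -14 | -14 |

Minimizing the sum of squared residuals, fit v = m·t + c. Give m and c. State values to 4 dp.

With design matrix M, MᵀM = [[94, 16]; [16, 4]] and Mᵀv = [-203, -34]ᵀ.
Δ = 94·4 − 16² = 120.
m = ((-203)·4 − 16·(-34))/120 = -67/30; c = (94·(-34) − 16·(-203))/120 = 13/30.

m = -2.2333, c = 0.4333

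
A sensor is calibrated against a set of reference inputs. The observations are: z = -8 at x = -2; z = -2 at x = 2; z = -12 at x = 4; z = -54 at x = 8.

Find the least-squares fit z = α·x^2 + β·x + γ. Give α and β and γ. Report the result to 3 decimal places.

α = -1.000, β = 1.385, γ = -1.154

Sums needed: Σx^2·x^2 = 4384, Σx^2·x = 576, Σx^2 = 88, Σx·x = 88, Σx = 12, Σ1 = 4.
Right-hand side: Σx^2·z = -3688, Σx·z = -468, Σz = -76.
Normal equations: [[4384, 576, 88]; [576, 88, 12]; [88, 12, 4]]·[α, β, γ]ᵀ = [-3688, -468, -76]ᵀ.
Inverting the 3×3 Gram matrix, [α, β, γ]ᵀ = [-1, 18/13, -15/13]ᵀ.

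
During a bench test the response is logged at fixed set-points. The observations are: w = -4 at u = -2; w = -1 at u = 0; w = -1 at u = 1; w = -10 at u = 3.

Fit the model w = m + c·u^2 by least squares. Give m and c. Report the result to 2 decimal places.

m = -0.36, c = -1.04

Entries of AᵀA: Σ1 = 4, Σu^2 = 14, Σu^2·u^2 = 98.
Moment sums: Σw = -16, Σu^2·w = -107.
det = 4·98 − 14² = 196.
m = ((-16)·98 − 14·(-107))/196 = -5/14; c = (4·(-107) − 14·(-16))/196 = -51/49.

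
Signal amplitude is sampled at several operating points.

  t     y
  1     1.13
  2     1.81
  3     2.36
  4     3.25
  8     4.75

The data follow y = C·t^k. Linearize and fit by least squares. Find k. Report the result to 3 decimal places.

Let Y = ln y. Fitting Y = k·ln t + ln C by least squares:
Sums: Σln t = 5.2575, Σ(ln t)² = 7.9333, Σln y = 4.3110, Σln t·ln y = 6.2286.
Normal system: [[7.9333, 5.2575]; [5.2575, 5]]·[k, ln C]ᵀ = [6.2286, 4.3110]ᵀ.
Δ = 7.9333·5 − (5.2575)² = 12.0252; k = (6.2286·5 − 5.2575·4.3110)/12.0252 = 0.70503, ln C = (7.9333·4.3110 − 5.2575·6.2286)/12.0252 = 0.12087.

k = 0.705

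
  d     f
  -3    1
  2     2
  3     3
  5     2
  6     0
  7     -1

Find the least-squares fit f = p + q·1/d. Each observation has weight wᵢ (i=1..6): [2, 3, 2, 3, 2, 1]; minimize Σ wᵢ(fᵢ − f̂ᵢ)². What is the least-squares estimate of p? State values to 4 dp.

p = 1.0955

With design matrix A, AᵀWA = [[13, 541/210]; [541/210, 6813/4900]] and AᵀWf = [19, 566/105]ᵀ.
Δ = 13·(6813/4900) − (541/210)² = 25222/2205.
p = (19·(6813/4900) − (541/210)·(566/105))/(25222/2205) = 552611/504440; q = (13·(566/105) − (541/210)·19)/(25222/2205) = 93177/50444.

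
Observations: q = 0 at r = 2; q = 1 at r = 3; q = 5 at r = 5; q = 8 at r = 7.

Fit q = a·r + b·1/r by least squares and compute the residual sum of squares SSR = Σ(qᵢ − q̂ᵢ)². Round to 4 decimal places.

Compute the Gram sums: Σr·r = 87, Σr·1/r = 4, Σ1/r·1/r = 18589/44100.
Right-hand side: Σr·q = 84, Σ1/r·q = 52/21.
Normal equations: [[87, 4]; [4, 18589/44100]]·[a, b]ᵀ = [84, 52/21]ᵀ.
det = 87·(18589/44100) − 4² = 303881/14700.
a = (84·(18589/44100) − 4·(52/21))/(303881/14700) = 374892/303881; b = (87·(52/21) − 4·84)/(303881/14700) = -1772400/303881.
Residuals: 136416/303881, -229995/303881, -575/303881, 60004/303881; SSR = 247162/303881.

SSR = 0.8134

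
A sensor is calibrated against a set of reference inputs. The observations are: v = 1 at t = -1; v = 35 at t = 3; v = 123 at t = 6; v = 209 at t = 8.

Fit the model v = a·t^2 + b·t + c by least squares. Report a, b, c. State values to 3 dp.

a = 2.903, b = 2.835, c = 0.823

Compute the Gram sums: Σt^2·t^2 = 5474, Σt^2·t = 754, Σt^2 = 110, Σt·t = 110, Σt = 16, Σ1 = 4.
And Σt^2·v = 18120, Σt·v = 2514, Σv = 368.
Normal equations: [[5474, 754, 110]; [754, 110, 16]; [110, 16, 4]]·[a, b, c]ᵀ = [18120, 2514, 368]ᵀ.
Row-reducing yields a = 6802/2343, b = 6643/2343, c = 643/781.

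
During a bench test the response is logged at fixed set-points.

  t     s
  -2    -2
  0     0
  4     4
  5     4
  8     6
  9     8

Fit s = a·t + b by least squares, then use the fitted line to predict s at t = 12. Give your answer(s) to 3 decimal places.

Sums needed: Σt·t = 190, Σt = 24, Σ1 = 6.
And Σt·s = 160, Σs = 20.
So AᵀA·[a, b]ᵀ = Aᵀs: [[190, 24]; [24, 6]]·[a, b]ᵀ = [160, 20]ᵀ.
Determinant 190·6 − 24² = 564.
a = (160·6 − 24·20)/564 = 40/47; b = (190·20 − 24·160)/564 = -10/141.
At t = 12: ŝ = (40/47)·(12) + (-10/141)·(1) = 1430/141.

ŝ = 10.142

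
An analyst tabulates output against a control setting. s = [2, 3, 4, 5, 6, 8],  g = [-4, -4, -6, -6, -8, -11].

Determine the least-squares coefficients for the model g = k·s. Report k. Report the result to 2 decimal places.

XᵀX·[k]ᵀ = Xᵀg reads: 154·k = -210.
(Σs·s = 154, Σs·g = -210.)
k = (-210)/154 = -1.36364.

k = -1.36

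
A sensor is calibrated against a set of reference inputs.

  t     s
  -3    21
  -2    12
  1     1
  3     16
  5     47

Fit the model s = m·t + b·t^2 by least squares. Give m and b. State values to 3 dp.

m = -1.027, b = 2.087

With design matrix M, MᵀM = [[48, 118]; [118, 804]] and Mᵀs = [197, 1557]ᵀ.
Δ = 48·804 − 118² = 24668.
m = (197·804 − 118·1557)/24668 = -12669/12334; b = (48·1557 − 118·197)/24668 = 25745/12334.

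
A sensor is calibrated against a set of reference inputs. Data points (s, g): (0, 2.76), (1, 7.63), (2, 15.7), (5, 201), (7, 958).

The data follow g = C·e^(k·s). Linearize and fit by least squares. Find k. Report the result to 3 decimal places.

Linearized form: ln g = k·s + ln C. From the 5 transformed points,
AᵀA = [[79.0000, 15.0000]; [15.0000, 5]], rhs = [82.1099, 17.9691]ᵀ  (here Σs = 15.0000, Σ(s)² = 79.0000, Σln g = 17.9691, Σs·ln g = 82.1099).
Δ = 79.0000·5 − (15.0000)² = 170.0000; k = (82.1099·5 − 15.0000·17.9691)/170.0000 = 0.82948, ln C = (79.0000·17.9691 − 15.0000·82.1099)/170.0000 = 1.10537.

k = 0.829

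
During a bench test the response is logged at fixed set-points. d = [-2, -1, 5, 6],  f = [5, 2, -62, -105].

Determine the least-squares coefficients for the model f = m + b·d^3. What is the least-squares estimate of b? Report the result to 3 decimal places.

b = -0.494

Setting ∂/∂m … = 0 gives: 4·m + 332·b = -160;  332·m + 62346·b = -30472.
(Σ1 = 4, Σd^3 = 332, Σd^3·d^3 = 62346, Σf = -160, Σd^3·f = -30472.)
Δ = 4·62346 − 332² = 139160.
m = ((-160)·62346 − 332·(-30472))/139160 = 2524/2485; b = (4·(-30472) − 332·(-160))/139160 = -1228/2485.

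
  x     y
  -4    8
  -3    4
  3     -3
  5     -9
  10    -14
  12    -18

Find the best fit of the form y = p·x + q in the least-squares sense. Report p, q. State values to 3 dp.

Forming MᵀM = [[303, 23]; [23, 6]] and Mᵀy = [-454, -32]ᵀ gives MᵀM·[p, q]ᵀ = Mᵀy.
Δ = 303·6 − 23² = 1289.
p = ((-454)·6 − 23·(-32))/1289 = -1988/1289; q = (303·(-32) − 23·(-454))/1289 = 746/1289.

p = -1.542, q = 0.579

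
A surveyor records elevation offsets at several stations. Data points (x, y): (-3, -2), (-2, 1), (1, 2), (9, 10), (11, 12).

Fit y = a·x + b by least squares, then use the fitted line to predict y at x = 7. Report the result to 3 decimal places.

Forming MᵀM = [[216, 16]; [16, 5]] and Mᵀy = [228, 23]ᵀ gives MᵀM·[a, b]ᵀ = Mᵀy.
det = 216·5 − 16² = 824.
a = (228·5 − 16·23)/824 = 193/206; b = (216·23 − 16·228)/824 = 165/103.
At x = 7: ŷ = (193/206)·(7) + (165/103)·(1) = 1681/206.

ŷ = 8.160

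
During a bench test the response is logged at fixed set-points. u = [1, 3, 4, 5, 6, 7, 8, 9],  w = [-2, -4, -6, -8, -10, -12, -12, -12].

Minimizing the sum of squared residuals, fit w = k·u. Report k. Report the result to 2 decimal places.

The normal system XᵀX·[k]ᵀ = Xᵀw is [[281]]·[k]ᵀ = [-426]ᵀ.
k = (-426)/281 = -1.51601.

k = -1.52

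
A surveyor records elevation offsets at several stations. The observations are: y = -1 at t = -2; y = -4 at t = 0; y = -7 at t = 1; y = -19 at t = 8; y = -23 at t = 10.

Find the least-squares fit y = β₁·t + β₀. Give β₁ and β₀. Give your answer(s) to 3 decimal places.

β₁ = -1.829, β₀ = -4.581

The normal system XᵀX·[β₁, β₀]ᵀ = Xᵀy is [[169, 17]; [17, 5]]·[β₁, β₀]ᵀ = [-387, -54]ᵀ.
Eliminating β₀: 5·(row 1) − 17·(row 2) gives 556·β₁ = 5·(-387) − 17·(-54) = -1017, so β₁ = -1017/556.
Then β₀ = ((-54) − 17·(-1017/556))/5 = -2547/556.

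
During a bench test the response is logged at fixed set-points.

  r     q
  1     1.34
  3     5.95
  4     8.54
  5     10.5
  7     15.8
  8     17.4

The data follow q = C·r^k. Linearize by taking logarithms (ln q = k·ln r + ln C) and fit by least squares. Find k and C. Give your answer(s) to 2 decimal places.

k = 1.24, C = 1.42

Linearized form: ln q = k·ln r + ln C. From the 6 transformed points,
Σln r = 8.1197, Σ(ln r)² = 13.8297, Σln q = 12.1887, Σln r·ln q = 20.0275.
Equations: 13.8297·k + 8.1197·ln C = 20.0275;  8.1197·k + 6·ln C = 12.1887.
Slope k = (n·Σln r·ln q − Σln r·Σln q)/(n·Σ(ln r)² − (Σln r)²) = (6·20.0275 − 8.1197·12.1887)/17.0487 = 1.24330; ln C = (Σln q − k·Σln r)/n = 0.34890, so C = exp(0.34890) = 1.41751.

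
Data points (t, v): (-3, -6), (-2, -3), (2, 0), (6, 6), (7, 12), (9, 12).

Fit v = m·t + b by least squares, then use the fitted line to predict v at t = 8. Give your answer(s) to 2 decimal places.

v̂ = 10.80

The normal equations are: 183·m + 19·b = 252;  19·m + 6·b = 21.
Δ = 183·6 − 19² = 737.
m = (252·6 − 19·21)/737 = 1113/737; b = (183·21 − 19·252)/737 = -945/737.
At t = 8: v̂ = (1113/737)·(8) + (-945/737)·(1) = 7959/737.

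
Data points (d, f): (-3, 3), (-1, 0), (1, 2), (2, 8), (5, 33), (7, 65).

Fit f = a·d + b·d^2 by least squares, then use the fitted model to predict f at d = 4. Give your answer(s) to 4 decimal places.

AᵀA·[a, b]ᵀ = Aᵀf reads: 89·a + 449·b = 629;  449·a + 3125·b = 4071.
(Σd·d = 89, Σd·d^2 = 449, Σd^2·d^2 = 3125, Σd·f = 629, Σd^2·f = 4071.)
Determinant 89·3125 − 449² = 76524.
a = (629·3125 − 449·4071)/76524 = 9839/5466; b = (89·4071 − 449·629)/76524 = 5707/5466.
At d = 4: f̂ = (9839/5466)·(4) + (5707/5466)·(16) = 21778/911.

f̂ = 23.9056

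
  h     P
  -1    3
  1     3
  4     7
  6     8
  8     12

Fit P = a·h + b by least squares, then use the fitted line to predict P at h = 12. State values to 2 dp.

P̂ = 15.00

The normal equations are: 118·a + 18·b = 172;  18·a + 5·b = 33.
det = 118·5 − 18² = 266.
a = (172·5 − 18·33)/266 = 1; b = (118·33 − 18·172)/266 = 3.
At h = 12: P̂ = (1)·(12) + (3)·(1) = 15.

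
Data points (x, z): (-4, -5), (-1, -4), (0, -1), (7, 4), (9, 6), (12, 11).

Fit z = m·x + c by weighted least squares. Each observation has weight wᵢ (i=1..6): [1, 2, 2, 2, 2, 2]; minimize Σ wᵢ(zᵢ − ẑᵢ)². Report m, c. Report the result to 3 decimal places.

m = 0.984, c = -2.018

Sums needed: Σwᵢ·x·x = 566, Σwᵢ·x = 50, Σwᵢ·1 = 11.
Moment sums: Σwᵢ·x·z = 456, Σwᵢ·z = 27.
Eliminating c: 11·(row 1) − 50·(row 2) gives 3726·m = 11·456 − 50·27 = 3666, so m = 611/621.
Then c = (27 − 50·(611/621))/11 = -1253/621.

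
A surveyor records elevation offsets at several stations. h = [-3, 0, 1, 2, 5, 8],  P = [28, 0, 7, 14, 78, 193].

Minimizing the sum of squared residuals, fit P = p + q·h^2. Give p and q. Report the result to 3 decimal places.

p = 1.996, q = 2.991

Sums needed: Σ1 = 6, Σh^2 = 103, Σh^2·h^2 = 4819.
Right-hand side: ΣP = 320, Σh^2·P = 14617.
MᵀM·[p, q]ᵀ = MᵀP becomes [[6, 103]; [103, 4819]]·[p, q]ᵀ = [320, 14617]ᵀ.
Eliminating q: 4819·(row 1) − 103·(row 2) gives 18305·p = 4819·320 − 103·14617 = 36529, so p = 36529/18305.
Then q = (14617 − 103·(36529/18305))/4819 = 54742/18305.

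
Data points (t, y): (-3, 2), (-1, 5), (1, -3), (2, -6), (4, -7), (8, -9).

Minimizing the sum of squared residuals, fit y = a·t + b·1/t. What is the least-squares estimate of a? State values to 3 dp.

Entries of XᵀX: Σt·t = 95, Σt·1/t = 6, Σ1/t·1/t = 1405/576.
Right-hand side: Σt·y = -126, Σ1/t·y = -349/24.
Normal equations: [[95, 6]; [6, 1405/576]]·[a, b]ᵀ = [-126, -349/24]ᵀ.
Δ = 95·(1405/576) − 6² = 112739/576.
a = ((-126)·(1405/576) − 6·(-349/24))/(112739/576) = -126774/112739; b = (95·(-349/24) − 6·(-126))/(112739/576) = -360264/112739.

a = -1.124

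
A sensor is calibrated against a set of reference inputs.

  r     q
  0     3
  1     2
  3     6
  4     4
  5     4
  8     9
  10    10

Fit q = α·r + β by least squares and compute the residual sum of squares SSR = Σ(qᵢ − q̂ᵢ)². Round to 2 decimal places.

SSR = 9.83

AᵀA·[α, β]ᵀ = Aᵀq reads: 215·α + 31·β = 228;  31·α + 7·β = 38.
(Σr·r = 215, Σr = 31, Σ1 = 7, Σr·q = 228, Σq = 38.)
det = 215·7 − 31² = 544.
α = (228·7 − 31·38)/544 = 209/272; β = (215·38 − 31·228)/544 = 551/272.
Residuals: 265/272, -27/34, 227/136, -299/272, -127/68, 225/272, 79/272; SSR = 1337/136.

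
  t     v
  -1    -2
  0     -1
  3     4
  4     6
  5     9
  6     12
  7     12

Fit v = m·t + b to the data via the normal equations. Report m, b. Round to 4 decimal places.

The normal system MᵀM·[m, b]ᵀ = Mᵀv is [[136, 24]; [24, 7]]·[m, b]ᵀ = [239, 40]ᵀ.
det = 136·7 − 24² = 376.
m = (239·7 − 24·40)/376 = 713/376; b = (136·40 − 24·239)/376 = -37/47.

m = 1.8963, b = -0.7872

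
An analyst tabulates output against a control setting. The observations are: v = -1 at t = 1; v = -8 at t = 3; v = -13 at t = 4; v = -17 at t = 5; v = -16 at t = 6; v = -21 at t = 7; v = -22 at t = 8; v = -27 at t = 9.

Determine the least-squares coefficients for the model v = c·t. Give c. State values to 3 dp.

c = -2.932

Forming AᵀA = [[281]] and Aᵀv = [-824]ᵀ gives AᵀA·[c]ᵀ = Aᵀv.
c = (-824)/281 = -2.93238.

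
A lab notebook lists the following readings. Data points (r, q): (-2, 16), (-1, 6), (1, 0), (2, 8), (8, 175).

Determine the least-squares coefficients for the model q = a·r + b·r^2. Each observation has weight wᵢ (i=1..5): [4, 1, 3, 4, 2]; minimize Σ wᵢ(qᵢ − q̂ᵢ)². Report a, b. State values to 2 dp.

a = -2.11, b = 3.00

Forming AᵀWA = [[164, 1026]; [1026, 8324]] and AᵀWq = [2730, 22790]ᵀ gives AᵀWA·[a, b]ᵀ = AᵀWq.
Eliminating b: 8324·(row 1) − 1026·(row 2) gives 312460·a = 8324·2730 − 1026·22790 = -658020, so a = -32901/15623.
Then b = (22790 − 1026·(-32901/15623))/8324 = 46829/15623.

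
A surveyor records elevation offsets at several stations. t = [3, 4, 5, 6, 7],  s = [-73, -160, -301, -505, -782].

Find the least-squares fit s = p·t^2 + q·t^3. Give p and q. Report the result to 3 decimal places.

Sums needed: Σt^2·t^2 = 4659, Σt^2·t^3 = 28975, Σt^3·t^3 = 184755.
Right-hand side: Σt^2·s = -67240, Σt^3·s = -427142.
AᵀA·[p, q]ᵀ = Aᵀs becomes [[4659, 28975]; [28975, 184755]]·[p, q]ᵀ = [-67240, -427142]ᵀ.
Eliminating q: 184755·(row 1) − 28975·(row 2) gives 21222920·p = 184755·(-67240) − 28975·(-427142) = -46486750, so p = -4648675/2122292.
Then q = ((-427142) − 28975·(-4648675/2122292))/184755 = -20887789/10611460.

p = -2.190, q = -1.968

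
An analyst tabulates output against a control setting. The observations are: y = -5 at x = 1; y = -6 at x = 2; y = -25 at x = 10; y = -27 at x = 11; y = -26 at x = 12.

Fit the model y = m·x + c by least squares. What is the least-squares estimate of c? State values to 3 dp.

c = -2.516

Forming MᵀM = [[370, 36]; [36, 5]] and Mᵀy = [-876, -89]ᵀ gives MᵀM·[m, c]ᵀ = Mᵀy.
Determinant 370·5 − 36² = 554.
m = ((-876)·5 − 36·(-89))/554 = -588/277; c = (370·(-89) − 36·(-876))/554 = -697/277.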